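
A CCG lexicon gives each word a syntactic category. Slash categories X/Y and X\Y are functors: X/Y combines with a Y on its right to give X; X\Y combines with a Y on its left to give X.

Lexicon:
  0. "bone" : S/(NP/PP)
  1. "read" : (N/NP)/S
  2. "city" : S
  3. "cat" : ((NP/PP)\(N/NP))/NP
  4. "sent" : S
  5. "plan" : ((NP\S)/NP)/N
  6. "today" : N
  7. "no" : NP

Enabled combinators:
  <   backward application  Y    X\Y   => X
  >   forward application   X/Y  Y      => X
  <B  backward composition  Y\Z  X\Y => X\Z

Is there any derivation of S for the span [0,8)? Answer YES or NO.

YES

[0,8] S   >
  [0,1] "bone" : S/(NP/PP)
  [1,8] NP/PP   <
    [1,3] N/NP   >
      [1,2] "read" : (N/NP)/S
      [2,3] "city" : S
    [3,8] (NP/PP)\(N/NP)   >
      [3,4] "cat" : ((NP/PP)\(N/NP))/NP
      [4,8] NP   <
        [4,5] "sent" : S
        [5,8] NP\S   >
          [5,7] (NP\S)/NP   >
            [5,6] "plan" : ((NP\S)/NP)/N
            [6,7] "today" : N
          [7,8] "no" : NP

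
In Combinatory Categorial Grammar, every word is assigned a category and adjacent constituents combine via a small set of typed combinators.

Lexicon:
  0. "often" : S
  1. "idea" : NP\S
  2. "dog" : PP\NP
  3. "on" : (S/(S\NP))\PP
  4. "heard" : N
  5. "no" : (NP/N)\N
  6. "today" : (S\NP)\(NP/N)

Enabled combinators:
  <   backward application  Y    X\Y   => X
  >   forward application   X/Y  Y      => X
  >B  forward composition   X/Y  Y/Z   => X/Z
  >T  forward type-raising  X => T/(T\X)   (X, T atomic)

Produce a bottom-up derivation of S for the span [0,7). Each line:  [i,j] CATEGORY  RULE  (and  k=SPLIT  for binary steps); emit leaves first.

[0,1] S  lex  "often"
[1,2] NP\S  lex  "idea"
[0,2] NP  <  k=1
[2,3] PP\NP  lex  "dog"
[0,3] PP  <  k=2
[3,4] (S/(S\NP))\PP  lex  "on"
[0,4] S/(S\NP)  <  k=3
[4,5] N  lex  "heard"
[5,6] (NP/N)\N  lex  "no"
[4,6] NP/N  <  k=5
[6,7] (S\NP)\(NP/N)  lex  "today"
[4,7] S\NP  <  k=6
[0,7] S  >  k=4

[0,7] S   >
  [0,4] S/(S\NP)   <
    [0,3] PP   <
      [0,2] NP   <
        [0,1] "often" : S
        [1,2] "idea" : NP\S
      [2,3] "dog" : PP\NP
    [3,4] "on" : (S/(S\NP))\PP
  [4,7] S\NP   <
    [4,6] NP/N   <
      [4,5] "heard" : N
      [5,6] "no" : (NP/N)\N
    [6,7] "today" : (S\NP)\(NP/N)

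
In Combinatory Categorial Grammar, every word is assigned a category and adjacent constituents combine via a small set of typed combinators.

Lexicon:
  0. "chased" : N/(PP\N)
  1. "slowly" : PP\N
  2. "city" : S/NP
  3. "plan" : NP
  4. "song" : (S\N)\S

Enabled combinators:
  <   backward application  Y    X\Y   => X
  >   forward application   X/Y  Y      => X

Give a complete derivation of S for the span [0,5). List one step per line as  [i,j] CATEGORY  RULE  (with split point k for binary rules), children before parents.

[0,5] S   <
  [0,2] N   >
    [0,1] "chased" : N/(PP\N)
    [1,2] "slowly" : PP\N
  [2,5] S\N   <
    [2,4] S   >
      [2,3] "city" : S/NP
      [3,4] "plan" : NP
    [4,5] "song" : (S\N)\S

[0,1] N/(PP\N)  lex  "chased"
[1,2] PP\N  lex  "slowly"
[0,2] N  >  k=1
[2,3] S/NP  lex  "city"
[3,4] NP  lex  "plan"
[2,4] S  >  k=3
[4,5] (S\N)\S  lex  "song"
[2,5] S\N  <  k=4
[0,5] S  <  k=2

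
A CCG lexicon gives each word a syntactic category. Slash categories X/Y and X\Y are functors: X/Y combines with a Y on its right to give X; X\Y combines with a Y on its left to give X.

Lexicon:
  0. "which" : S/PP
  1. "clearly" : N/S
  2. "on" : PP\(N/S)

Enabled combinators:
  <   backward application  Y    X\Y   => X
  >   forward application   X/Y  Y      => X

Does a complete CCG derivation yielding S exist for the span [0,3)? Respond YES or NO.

YES

[0,3] S   >
  [0,1] "which" : S/PP
  [1,3] PP   <
    [1,2] "clearly" : N/S
    [2,3] "on" : PP\(N/S)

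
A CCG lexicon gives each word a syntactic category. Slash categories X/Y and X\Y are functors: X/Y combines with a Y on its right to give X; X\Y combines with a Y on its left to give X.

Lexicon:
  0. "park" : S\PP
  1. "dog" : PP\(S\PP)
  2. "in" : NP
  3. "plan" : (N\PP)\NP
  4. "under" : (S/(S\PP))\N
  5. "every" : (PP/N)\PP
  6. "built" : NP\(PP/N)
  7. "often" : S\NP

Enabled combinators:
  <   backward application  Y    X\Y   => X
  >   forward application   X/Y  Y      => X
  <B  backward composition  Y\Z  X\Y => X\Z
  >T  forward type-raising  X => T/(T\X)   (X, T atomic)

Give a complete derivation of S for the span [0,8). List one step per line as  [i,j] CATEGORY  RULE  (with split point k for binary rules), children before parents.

[0,8] S   >
  [0,5] S/(S\PP)   <
    [0,4] N   <
      [0,2] PP   <
        [0,1] "park" : S\PP
        [1,2] "dog" : PP\(S\PP)
      [2,4] N\PP   <
        [2,3] "in" : NP
        [3,4] "plan" : (N\PP)\NP
    [4,5] "under" : (S/(S\PP))\N
  [5,8] S\PP   <B
    [5,7] NP\PP   <B
      [5,6] "every" : (PP/N)\PP
      [6,7] "built" : NP\(PP/N)
    [7,8] "often" : S\NP

[0,1] S\PP  lex  "park"
[1,2] PP\(S\PP)  lex  "dog"
[0,2] PP  <  k=1
[2,3] NP  lex  "in"
[3,4] (N\PP)\NP  lex  "plan"
[2,4] N\PP  <  k=3
[0,4] N  <  k=2
[4,5] (S/(S\PP))\N  lex  "under"
[0,5] S/(S\PP)  <  k=4
[5,6] (PP/N)\PP  lex  "every"
[6,7] NP\(PP/N)  lex  "built"
[5,7] NP\PP  <B  k=6
[7,8] S\NP  lex  "often"
[5,8] S\PP  <B  k=7
[0,8] S  >  k=5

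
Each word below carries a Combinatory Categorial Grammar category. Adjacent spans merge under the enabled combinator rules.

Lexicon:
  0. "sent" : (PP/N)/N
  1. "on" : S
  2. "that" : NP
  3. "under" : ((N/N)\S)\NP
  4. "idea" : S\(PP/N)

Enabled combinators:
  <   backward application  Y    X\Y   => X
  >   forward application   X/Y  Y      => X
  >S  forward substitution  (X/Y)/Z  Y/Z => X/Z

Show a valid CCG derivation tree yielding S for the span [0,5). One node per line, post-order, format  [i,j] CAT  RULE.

[0,1] (PP/N)/N  lex  "sent"
[1,2] S  lex  "on"
[2,3] NP  lex  "that"
[3,4] ((N/N)\S)\NP  lex  "under"
[2,4] (N/N)\S  <  k=3
[1,4] N/N  <  k=2
[0,4] PP/N  >S  k=1
[4,5] S\(PP/N)  lex  "idea"
[0,5] S  <  k=4

[0,5] S   <
  [0,4] PP/N   >S
    [0,1] "sent" : (PP/N)/N
    [1,4] N/N   <
      [1,2] "on" : S
      [2,4] (N/N)\S   <
        [2,3] "that" : NP
        [3,4] "under" : ((N/N)\S)\NP
  [4,5] "idea" : S\(PP/N)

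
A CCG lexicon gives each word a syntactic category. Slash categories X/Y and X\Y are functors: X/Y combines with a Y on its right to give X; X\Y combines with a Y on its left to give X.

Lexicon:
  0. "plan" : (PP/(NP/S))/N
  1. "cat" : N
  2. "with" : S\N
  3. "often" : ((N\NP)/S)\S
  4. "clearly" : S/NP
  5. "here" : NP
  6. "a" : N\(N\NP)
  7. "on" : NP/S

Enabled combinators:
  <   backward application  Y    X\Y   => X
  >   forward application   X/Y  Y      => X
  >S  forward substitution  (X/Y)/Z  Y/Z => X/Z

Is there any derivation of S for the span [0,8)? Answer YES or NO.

(PP/(NP/S))/N N S\N ((N\NP)/S)\S S/NP NP N\(N\NP) NP/S
CKY chart[0,8] = {PP}; S ∉ chart

NO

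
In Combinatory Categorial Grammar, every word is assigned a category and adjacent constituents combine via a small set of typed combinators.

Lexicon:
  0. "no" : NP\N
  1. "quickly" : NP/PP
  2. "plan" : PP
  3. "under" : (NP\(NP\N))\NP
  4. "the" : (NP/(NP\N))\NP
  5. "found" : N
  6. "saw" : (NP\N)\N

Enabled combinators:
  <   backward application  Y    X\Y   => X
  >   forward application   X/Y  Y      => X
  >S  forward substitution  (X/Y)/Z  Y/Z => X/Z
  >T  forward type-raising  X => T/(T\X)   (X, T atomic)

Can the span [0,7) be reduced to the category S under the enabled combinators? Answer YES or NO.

NP\N NP/PP PP (NP\(NP\N))\NP (NP/(NP\N))\NP N (NP\N)\N
CKY chart[0,7] = {N/(N\NP), NP, NP/(NP\NP), PP/(PP\NP), S/(S\NP)}; S ∉ chart

NO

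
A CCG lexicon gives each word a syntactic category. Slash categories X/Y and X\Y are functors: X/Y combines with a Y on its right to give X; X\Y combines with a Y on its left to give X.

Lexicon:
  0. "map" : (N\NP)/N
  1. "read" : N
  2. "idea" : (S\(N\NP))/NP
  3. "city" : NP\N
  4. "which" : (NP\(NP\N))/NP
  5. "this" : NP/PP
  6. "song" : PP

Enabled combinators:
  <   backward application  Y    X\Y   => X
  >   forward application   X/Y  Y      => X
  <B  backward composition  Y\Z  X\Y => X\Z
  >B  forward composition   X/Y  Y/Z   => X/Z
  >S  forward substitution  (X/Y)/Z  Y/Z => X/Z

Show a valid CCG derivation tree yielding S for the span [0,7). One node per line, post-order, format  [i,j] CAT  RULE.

[0,7] S   <
  [0,2] N\NP   >
    [0,1] "map" : (N\NP)/N
    [1,2] "read" : N
  [2,7] S\(N\NP)   >
    [2,3] "idea" : (S\(N\NP))/NP
    [3,7] NP   <
      [3,4] "city" : NP\N
      [4,7] NP\(NP\N)   >
        [4,5] "which" : (NP\(NP\N))/NP
        [5,7] NP   >
          [5,6] "this" : NP/PP
          [6,7] "song" : PP

[0,1] (N\NP)/N  lex  "map"
[1,2] N  lex  "read"
[0,2] N\NP  >  k=1
[2,3] (S\(N\NP))/NP  lex  "idea"
[3,4] NP\N  lex  "city"
[4,5] (NP\(NP\N))/NP  lex  "which"
[5,6] NP/PP  lex  "this"
[6,7] PP  lex  "song"
[5,7] NP  >  k=6
[4,7] NP\(NP\N)  >  k=5
[3,7] NP  <  k=4
[2,7] S\(N\NP)  >  k=3
[0,7] S  <  k=2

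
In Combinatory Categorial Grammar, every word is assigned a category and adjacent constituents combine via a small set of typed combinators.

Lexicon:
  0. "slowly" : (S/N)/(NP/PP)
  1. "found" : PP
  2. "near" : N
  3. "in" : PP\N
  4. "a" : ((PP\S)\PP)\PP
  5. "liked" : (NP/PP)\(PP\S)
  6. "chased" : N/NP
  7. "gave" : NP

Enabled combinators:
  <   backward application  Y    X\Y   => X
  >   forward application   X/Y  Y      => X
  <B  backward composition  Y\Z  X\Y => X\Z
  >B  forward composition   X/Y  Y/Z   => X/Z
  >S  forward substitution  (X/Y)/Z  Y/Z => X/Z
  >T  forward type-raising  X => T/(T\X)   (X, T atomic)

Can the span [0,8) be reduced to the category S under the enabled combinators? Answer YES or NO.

[0,8] S   >
  [0,6] S/N   >
    [0,1] "slowly" : (S/N)/(NP/PP)
    [1,6] NP/PP   <
      [1,5] PP\S   <
        [1,2] "found" : PP
        [2,5] (PP\S)\PP   <
          [2,4] PP   >
            [2,3] PP/(PP\N)   >T
              [2,3] "near" : N
            [3,4] "in" : PP\N
          [4,5] "a" : ((PP\S)\PP)\PP
      [5,6] "liked" : (NP/PP)\(PP\S)
  [6,8] N   >
    [6,7] "chased" : N/NP
    [7,8] "gave" : NP

YES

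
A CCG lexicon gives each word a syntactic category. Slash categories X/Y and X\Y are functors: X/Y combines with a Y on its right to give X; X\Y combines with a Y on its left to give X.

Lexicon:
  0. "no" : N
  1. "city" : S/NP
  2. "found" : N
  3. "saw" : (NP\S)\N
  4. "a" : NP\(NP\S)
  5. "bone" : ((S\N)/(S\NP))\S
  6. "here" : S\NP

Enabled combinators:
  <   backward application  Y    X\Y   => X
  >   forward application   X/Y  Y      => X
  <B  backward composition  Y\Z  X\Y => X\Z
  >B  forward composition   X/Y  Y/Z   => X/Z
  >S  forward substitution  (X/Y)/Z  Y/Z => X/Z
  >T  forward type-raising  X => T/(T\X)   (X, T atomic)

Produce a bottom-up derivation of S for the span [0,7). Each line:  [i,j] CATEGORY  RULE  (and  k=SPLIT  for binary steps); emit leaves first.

[0,7] S   <
  [0,1] "no" : N
  [1,7] S\N   >
    [1,6] (S\N)/(S\NP)   <
      [1,5] S   >
        [1,2] "city" : S/NP
        [2,5] NP   <
          [2,4] NP\S   <
            [2,3] "found" : N
            [3,4] "saw" : (NP\S)\N
          [4,5] "a" : NP\(NP\S)
      [5,6] "bone" : ((S\N)/(S\NP))\S
    [6,7] "here" : S\NP

[0,1] N  lex  "no"
[1,2] S/NP  lex  "city"
[2,3] N  lex  "found"
[3,4] (NP\S)\N  lex  "saw"
[2,4] NP\S  <  k=3
[4,5] NP\(NP\S)  lex  "a"
[2,5] NP  <  k=4
[1,5] S  >  k=2
[5,6] ((S\N)/(S\NP))\S  lex  "bone"
[1,6] (S\N)/(S\NP)  <  k=5
[6,7] S\NP  lex  "here"
[1,7] S\N  >  k=6
[0,7] S  <  k=1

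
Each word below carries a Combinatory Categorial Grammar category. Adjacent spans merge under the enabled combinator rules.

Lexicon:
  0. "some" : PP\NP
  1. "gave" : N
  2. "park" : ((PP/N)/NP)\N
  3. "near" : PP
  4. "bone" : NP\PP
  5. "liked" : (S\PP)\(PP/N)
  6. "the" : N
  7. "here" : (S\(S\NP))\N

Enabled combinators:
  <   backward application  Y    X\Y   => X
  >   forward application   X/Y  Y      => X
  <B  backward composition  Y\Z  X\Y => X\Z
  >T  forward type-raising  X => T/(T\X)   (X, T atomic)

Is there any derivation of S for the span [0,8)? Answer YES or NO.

[0,8] S   <
  [0,6] S\NP   <B
    [0,1] "some" : PP\NP
    [1,6] S\PP   <
      [1,5] PP/N   >
        [1,3] (PP/N)/NP   <
          [1,2] "gave" : N
          [2,3] "park" : ((PP/N)/NP)\N
        [3,5] NP   >
          [3,4] NP/(NP\PP)   >T
            [3,4] "near" : PP
          [4,5] "bone" : NP\PP
      [5,6] "liked" : (S\PP)\(PP/N)
  [6,8] S\(S\NP)   <
    [6,7] "the" : N
    [7,8] "here" : (S\(S\NP))\N

YES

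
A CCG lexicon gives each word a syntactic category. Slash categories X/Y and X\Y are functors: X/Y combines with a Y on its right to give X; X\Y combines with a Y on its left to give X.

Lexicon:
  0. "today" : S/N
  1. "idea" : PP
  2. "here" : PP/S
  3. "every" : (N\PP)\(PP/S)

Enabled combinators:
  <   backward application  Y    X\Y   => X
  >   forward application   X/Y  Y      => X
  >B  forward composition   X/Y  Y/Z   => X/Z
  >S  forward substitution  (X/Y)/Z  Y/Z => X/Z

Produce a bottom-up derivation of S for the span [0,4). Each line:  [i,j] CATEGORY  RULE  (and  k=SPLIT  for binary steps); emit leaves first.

[0,4] S   >
  [0,1] "today" : S/N
  [1,4] N   <
    [1,2] "idea" : PP
    [2,4] N\PP   <
      [2,3] "here" : PP/S
      [3,4] "every" : (N\PP)\(PP/S)

[0,1] S/N  lex  "today"
[1,2] PP  lex  "idea"
[2,3] PP/S  lex  "here"
[3,4] (N\PP)\(PP/S)  lex  "every"
[2,4] N\PP  <  k=3
[1,4] N  <  k=2
[0,4] S  >  k=1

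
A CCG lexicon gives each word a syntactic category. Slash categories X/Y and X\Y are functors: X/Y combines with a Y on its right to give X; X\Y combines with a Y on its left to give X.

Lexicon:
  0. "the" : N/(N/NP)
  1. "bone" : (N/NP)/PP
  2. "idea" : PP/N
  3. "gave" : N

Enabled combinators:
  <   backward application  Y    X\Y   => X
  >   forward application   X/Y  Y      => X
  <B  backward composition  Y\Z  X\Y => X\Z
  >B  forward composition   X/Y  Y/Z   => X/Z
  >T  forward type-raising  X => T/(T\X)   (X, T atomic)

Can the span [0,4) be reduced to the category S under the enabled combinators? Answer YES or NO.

N/(N/NP) (N/NP)/PP PP/N N
CKY chart[0,4] = {N, N/(N\N), N/(PP\PP), NP/(NP\N), PP/(PP\N), S/(S\N)}; S ∉ chart

NO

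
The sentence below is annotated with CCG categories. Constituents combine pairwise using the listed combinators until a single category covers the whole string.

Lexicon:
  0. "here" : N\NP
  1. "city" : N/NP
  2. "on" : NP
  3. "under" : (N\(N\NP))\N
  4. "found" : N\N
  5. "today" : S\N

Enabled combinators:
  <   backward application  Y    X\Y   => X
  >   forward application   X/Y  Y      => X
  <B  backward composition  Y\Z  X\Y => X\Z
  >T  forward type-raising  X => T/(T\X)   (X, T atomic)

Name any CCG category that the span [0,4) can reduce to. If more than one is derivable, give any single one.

[0,6] S   <
  [0,4] N   <
    [0,1] "here" : N\NP
    [1,4] N\(N\NP)   <
      [1,3] N   >
        [1,2] "city" : N/NP
        [2,3] "on" : NP
      [3,4] "under" : (N\(N\NP))\N
  [4,6] S\N   <B
    [4,5] "found" : N\N
    [5,6] "today" : S\N

N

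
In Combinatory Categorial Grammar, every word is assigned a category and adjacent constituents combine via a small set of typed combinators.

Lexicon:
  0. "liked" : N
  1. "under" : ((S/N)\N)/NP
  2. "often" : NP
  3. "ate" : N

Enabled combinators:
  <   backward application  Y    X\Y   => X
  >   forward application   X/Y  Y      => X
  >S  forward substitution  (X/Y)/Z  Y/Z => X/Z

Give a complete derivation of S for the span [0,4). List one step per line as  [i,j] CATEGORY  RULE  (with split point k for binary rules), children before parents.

[0,1] N  lex  "liked"
[1,2] ((S/N)\N)/NP  lex  "under"
[2,3] NP  lex  "often"
[1,3] (S/N)\N  >  k=2
[0,3] S/N  <  k=1
[3,4] N  lex  "ate"
[0,4] S  >  k=3

[0,4] S   >
  [0,3] S/N   <
    [0,1] "liked" : N
    [1,3] (S/N)\N   >
      [1,2] "under" : ((S/N)\N)/NP
      [2,3] "often" : NP
  [3,4] "ate" : N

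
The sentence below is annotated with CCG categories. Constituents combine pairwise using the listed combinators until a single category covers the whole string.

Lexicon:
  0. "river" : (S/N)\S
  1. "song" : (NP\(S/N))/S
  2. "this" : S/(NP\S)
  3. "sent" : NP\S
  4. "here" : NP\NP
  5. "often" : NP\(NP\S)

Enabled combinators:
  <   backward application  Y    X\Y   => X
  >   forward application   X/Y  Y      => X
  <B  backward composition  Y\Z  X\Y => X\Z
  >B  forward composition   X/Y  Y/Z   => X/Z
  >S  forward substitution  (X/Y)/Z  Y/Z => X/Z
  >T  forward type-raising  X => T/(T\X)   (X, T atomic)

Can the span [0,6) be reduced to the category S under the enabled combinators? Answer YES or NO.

(S/N)\S (NP\(S/N))/S S/(NP\S) NP\S NP\NP NP\(NP\S)
CKY chart[0,6] = {N/(N\NP), NP, NP/(NP\NP), PP/(PP\NP), S/(S\NP)}; S ∉ chart

NO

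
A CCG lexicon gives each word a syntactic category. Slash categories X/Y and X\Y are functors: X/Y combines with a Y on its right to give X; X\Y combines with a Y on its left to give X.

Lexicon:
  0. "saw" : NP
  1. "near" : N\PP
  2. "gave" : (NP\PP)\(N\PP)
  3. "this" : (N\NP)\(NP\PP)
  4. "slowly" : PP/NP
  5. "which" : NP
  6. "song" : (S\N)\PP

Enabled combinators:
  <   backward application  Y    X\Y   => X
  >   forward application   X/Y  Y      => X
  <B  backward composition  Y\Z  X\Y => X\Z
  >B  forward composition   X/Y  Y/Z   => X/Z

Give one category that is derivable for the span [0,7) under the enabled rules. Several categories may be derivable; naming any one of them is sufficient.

[0,7] S   <
  [0,4] N   <
    [0,1] "saw" : NP
    [1,4] N\NP   <
      [1,3] NP\PP   <
        [1,2] "near" : N\PP
        [2,3] "gave" : (NP\PP)\(N\PP)
      [3,4] "this" : (N\NP)\(NP\PP)
  [4,7] S\N   <
    [4,6] PP   >
      [4,5] "slowly" : PP/NP
      [5,6] "which" : NP
    [6,7] "song" : (S\N)\PP

S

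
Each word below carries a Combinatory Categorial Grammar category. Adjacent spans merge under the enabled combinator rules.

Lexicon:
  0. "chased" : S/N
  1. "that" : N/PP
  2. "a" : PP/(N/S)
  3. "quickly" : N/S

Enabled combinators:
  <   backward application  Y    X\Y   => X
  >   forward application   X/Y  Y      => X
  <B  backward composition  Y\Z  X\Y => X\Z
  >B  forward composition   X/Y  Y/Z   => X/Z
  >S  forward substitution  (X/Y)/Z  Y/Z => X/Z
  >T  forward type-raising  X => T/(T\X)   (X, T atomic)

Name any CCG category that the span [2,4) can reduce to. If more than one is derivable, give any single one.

[0,4] S   >
  [0,1] "chased" : S/N
  [1,4] N   >
    [1,2] "that" : N/PP
    [2,4] PP   >
      [2,3] "a" : PP/(N/S)
      [3,4] "quickly" : N/S

PP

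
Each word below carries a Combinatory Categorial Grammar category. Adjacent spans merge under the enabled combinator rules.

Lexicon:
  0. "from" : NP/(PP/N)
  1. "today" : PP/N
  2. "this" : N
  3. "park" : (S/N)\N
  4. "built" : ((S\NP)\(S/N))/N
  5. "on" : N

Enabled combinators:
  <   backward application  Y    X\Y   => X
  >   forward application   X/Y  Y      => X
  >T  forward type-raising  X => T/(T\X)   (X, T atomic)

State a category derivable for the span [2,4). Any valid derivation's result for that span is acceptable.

S/N

[0,6] S   <
  [0,2] NP   >
    [0,1] "from" : NP/(PP/N)
    [1,2] "today" : PP/N
  [2,6] S\NP   <
    [2,4] S/N   <
      [2,3] "this" : N
      [3,4] "park" : (S/N)\N
    [4,6] (S\NP)\(S/N)   >
      [4,5] "built" : ((S\NP)\(S/N))/N
      [5,6] "on" : N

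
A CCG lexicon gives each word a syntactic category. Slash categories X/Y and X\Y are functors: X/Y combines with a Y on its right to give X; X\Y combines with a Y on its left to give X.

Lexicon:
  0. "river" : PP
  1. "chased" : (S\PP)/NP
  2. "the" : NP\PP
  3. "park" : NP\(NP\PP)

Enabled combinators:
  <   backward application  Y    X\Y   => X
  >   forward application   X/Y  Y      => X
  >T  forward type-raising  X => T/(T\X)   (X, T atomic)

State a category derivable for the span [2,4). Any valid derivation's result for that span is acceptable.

NP

[0,4] S   >
  [0,1] S/(S\PP)   >T
    [0,1] "river" : PP
  [1,4] S\PP   >
    [1,2] "chased" : (S\PP)/NP
    [2,4] NP   <
      [2,3] "the" : NP\PP
      [3,4] "park" : NP\(NP\PP)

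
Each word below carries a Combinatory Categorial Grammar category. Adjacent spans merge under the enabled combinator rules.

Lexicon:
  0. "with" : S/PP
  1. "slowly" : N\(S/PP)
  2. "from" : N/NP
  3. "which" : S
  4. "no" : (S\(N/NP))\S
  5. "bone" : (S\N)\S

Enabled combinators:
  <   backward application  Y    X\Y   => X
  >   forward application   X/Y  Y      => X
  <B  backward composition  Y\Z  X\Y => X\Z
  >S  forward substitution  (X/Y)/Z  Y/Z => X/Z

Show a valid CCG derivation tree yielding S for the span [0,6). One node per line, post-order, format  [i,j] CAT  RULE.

[0,1] S/PP  lex  "with"
[1,2] N\(S/PP)  lex  "slowly"
[0,2] N  <  k=1
[2,3] N/NP  lex  "from"
[3,4] S  lex  "which"
[4,5] (S\(N/NP))\S  lex  "no"
[3,5] S\(N/NP)  <  k=4
[2,5] S  <  k=3
[5,6] (S\N)\S  lex  "bone"
[2,6] S\N  <  k=5
[0,6] S  <  k=2

[0,6] S   <
  [0,2] N   <
    [0,1] "with" : S/PP
    [1,2] "slowly" : N\(S/PP)
  [2,6] S\N   <
    [2,5] S   <
      [2,3] "from" : N/NP
      [3,5] S\(N/NP)   <
        [3,4] "which" : S
        [4,5] "no" : (S\(N/NP))\S
    [5,6] "bone" : (S\N)\S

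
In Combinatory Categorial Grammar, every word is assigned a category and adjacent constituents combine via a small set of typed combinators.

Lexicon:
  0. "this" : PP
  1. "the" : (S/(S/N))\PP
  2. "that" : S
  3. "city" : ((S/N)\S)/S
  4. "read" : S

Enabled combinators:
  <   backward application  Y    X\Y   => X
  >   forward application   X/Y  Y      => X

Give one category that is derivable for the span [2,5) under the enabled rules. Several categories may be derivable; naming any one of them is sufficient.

S/N

[0,5] S   >
  [0,2] S/(S/N)   <
    [0,1] "this" : PP
    [1,2] "the" : (S/(S/N))\PP
  [2,5] S/N   <
    [2,3] "that" : S
    [3,5] (S/N)\S   >
      [3,4] "city" : ((S/N)\S)/S
      [4,5] "read" : S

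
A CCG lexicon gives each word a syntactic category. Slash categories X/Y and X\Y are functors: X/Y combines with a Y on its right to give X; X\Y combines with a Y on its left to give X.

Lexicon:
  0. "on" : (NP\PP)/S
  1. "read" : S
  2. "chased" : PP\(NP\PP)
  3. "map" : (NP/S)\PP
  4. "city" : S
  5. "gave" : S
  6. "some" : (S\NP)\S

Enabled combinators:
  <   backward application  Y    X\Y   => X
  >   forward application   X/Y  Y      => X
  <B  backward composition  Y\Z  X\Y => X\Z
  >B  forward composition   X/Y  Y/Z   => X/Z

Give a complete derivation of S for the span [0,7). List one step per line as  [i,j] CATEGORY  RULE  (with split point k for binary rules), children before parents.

[0,1] (NP\PP)/S  lex  "on"
[1,2] S  lex  "read"
[0,2] NP\PP  >  k=1
[2,3] PP\(NP\PP)  lex  "chased"
[0,3] PP  <  k=2
[3,4] (NP/S)\PP  lex  "map"
[0,4] NP/S  <  k=3
[4,5] S  lex  "city"
[0,5] NP  >  k=4
[5,6] S  lex  "gave"
[6,7] (S\NP)\S  lex  "some"
[5,7] S\NP  <  k=6
[0,7] S  <  k=5

[0,7] S   <
  [0,5] NP   >
    [0,4] NP/S   <
      [0,3] PP   <
        [0,2] NP\PP   >
          [0,1] "on" : (NP\PP)/S
          [1,2] "read" : S
        [2,3] "chased" : PP\(NP\PP)
      [3,4] "map" : (NP/S)\PP
    [4,5] "city" : S
  [5,7] S\NP   <
    [5,6] "gave" : S
    [6,7] "some" : (S\NP)\S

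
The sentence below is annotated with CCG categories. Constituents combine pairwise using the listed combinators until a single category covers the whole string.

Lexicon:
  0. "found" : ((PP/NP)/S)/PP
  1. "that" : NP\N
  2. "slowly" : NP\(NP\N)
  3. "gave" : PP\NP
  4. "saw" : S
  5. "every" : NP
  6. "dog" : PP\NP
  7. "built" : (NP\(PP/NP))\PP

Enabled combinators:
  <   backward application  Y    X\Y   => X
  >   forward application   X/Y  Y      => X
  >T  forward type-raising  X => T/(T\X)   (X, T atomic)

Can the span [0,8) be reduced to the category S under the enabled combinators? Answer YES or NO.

NO

((PP/NP)/S)/PP NP\N NP\(NP\N) PP\NP S NP PP\NP (NP\(PP/NP))\PP
CKY chart[0,8] = {N/(N\NP), NP, NP/(NP\NP), PP/(PP\NP), S/(S\NP)}; S ∉ chart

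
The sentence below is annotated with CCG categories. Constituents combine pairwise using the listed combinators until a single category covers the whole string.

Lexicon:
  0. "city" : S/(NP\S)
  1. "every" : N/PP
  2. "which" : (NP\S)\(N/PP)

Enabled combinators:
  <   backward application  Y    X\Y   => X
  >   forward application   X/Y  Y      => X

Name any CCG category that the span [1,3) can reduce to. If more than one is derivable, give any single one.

[0,3] S   >
  [0,1] "city" : S/(NP\S)
  [1,3] NP\S   <
    [1,2] "every" : N/PP
    [2,3] "which" : (NP\S)\(N/PP)

NP\S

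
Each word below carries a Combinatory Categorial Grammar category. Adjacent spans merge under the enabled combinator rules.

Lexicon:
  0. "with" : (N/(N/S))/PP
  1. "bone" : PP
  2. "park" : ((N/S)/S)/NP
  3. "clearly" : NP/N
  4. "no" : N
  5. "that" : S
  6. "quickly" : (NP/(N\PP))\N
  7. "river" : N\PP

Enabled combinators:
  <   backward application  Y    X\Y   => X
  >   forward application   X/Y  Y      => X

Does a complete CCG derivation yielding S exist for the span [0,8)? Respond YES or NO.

(N/(N/S))/PP PP ((N/S)/S)/NP NP/N N S (NP/(N\PP))\N N\PP
CKY chart[0,8] = {NP}; S ∉ chart

NO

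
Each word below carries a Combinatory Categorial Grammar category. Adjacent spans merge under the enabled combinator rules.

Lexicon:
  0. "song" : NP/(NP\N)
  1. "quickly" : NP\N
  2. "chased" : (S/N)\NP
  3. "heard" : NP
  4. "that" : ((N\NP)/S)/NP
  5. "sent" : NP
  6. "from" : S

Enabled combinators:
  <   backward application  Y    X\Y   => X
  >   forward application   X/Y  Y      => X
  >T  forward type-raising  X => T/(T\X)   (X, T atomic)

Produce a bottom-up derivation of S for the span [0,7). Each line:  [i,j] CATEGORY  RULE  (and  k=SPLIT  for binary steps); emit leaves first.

[0,1] NP/(NP\N)  lex  "song"
[1,2] NP\N  lex  "quickly"
[0,2] NP  >  k=1
[2,3] (S/N)\NP  lex  "chased"
[0,3] S/N  <  k=2
[3,4] NP  lex  "heard"
[4,5] ((N\NP)/S)/NP  lex  "that"
[5,6] NP  lex  "sent"
[4,6] (N\NP)/S  >  k=5
[6,7] S  lex  "from"
[4,7] N\NP  >  k=6
[3,7] N  <  k=4
[0,7] S  >  k=3

[0,7] S   >
  [0,3] S/N   <
    [0,2] NP   >
      [0,1] "song" : NP/(NP\N)
      [1,2] "quickly" : NP\N
    [2,3] "chased" : (S/N)\NP
  [3,7] N   <
    [3,4] "heard" : NP
    [4,7] N\NP   >
      [4,6] (N\NP)/S   >
        [4,5] "that" : ((N\NP)/S)/NP
        [5,6] "sent" : NP
      [6,7] "from" : S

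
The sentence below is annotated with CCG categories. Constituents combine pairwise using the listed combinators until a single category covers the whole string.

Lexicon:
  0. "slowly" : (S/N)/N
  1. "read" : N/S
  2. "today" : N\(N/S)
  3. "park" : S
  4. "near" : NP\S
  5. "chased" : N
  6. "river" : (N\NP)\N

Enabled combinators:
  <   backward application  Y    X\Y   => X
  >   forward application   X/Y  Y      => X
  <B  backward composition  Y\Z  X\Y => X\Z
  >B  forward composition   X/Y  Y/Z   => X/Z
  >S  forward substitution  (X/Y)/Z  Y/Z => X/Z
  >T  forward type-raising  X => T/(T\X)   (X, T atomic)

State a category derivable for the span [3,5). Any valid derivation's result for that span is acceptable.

[0,7] S   >
  [0,3] S/N   >
    [0,1] "slowly" : (S/N)/N
    [1,3] N   <
      [1,2] "read" : N/S
      [2,3] "today" : N\(N/S)
  [3,7] N   <
    [3,5] NP   >
      [3,4] NP/(NP\S)   >T
        [3,4] "park" : S
      [4,5] "near" : NP\S
    [5,7] N\NP   <
      [5,6] "chased" : N
      [6,7] "river" : (N\NP)\N

NP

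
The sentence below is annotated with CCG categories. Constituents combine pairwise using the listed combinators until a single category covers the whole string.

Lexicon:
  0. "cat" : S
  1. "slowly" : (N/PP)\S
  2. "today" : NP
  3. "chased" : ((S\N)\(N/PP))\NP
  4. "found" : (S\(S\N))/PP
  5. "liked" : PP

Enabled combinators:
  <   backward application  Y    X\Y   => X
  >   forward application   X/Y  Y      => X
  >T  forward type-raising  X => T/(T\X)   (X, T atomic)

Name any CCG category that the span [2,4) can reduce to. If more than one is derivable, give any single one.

(S\N)\(N/PP)

[0,6] S   <
  [0,4] S\N   <
    [0,2] N/PP   <
      [0,1] "cat" : S
      [1,2] "slowly" : (N/PP)\S
    [2,4] (S\N)\(N/PP)   <
      [2,3] "today" : NP
      [3,4] "chased" : ((S\N)\(N/PP))\NP
  [4,6] S\(S\N)   >
    [4,5] "found" : (S\(S\N))/PP
    [5,6] "liked" : PP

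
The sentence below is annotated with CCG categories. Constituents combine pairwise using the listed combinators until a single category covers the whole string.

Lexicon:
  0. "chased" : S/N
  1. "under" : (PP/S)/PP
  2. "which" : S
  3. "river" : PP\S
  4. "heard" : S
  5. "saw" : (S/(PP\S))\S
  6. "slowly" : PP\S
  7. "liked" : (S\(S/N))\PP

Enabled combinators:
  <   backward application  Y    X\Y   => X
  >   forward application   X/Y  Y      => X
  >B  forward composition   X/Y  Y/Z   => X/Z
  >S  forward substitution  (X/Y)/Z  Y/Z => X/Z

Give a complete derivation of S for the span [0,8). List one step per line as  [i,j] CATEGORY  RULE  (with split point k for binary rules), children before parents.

[0,1] S/N  lex  "chased"
[1,2] (PP/S)/PP  lex  "under"
[2,3] S  lex  "which"
[3,4] PP\S  lex  "river"
[2,4] PP  <  k=3
[1,4] PP/S  >  k=2
[4,5] S  lex  "heard"
[5,6] (S/(PP\S))\S  lex  "saw"
[4,6] S/(PP\S)  <  k=5
[6,7] PP\S  lex  "slowly"
[4,7] S  >  k=6
[1,7] PP  >  k=4
[7,8] (S\(S/N))\PP  lex  "liked"
[1,8] S\(S/N)  <  k=7
[0,8] S  <  k=1

[0,8] S   <
  [0,1] "chased" : S/N
  [1,8] S\(S/N)   <
    [1,7] PP   >
      [1,4] PP/S   >
        [1,2] "under" : (PP/S)/PP
        [2,4] PP   <
          [2,3] "which" : S
          [3,4] "river" : PP\S
      [4,7] S   >
        [4,6] S/(PP\S)   <
          [4,5] "heard" : S
          [5,6] "saw" : (S/(PP\S))\S
        [6,7] "slowly" : PP\S
    [7,8] "liked" : (S\(S/N))\PP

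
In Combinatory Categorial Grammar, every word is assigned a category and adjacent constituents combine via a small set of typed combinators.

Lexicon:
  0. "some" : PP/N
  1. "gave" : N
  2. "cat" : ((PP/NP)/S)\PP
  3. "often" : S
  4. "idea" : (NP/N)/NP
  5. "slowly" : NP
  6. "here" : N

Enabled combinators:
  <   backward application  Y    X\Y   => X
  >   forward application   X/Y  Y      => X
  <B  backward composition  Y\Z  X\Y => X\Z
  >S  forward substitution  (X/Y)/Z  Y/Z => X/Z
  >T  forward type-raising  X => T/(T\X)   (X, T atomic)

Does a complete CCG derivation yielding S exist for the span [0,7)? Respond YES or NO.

NO

PP/N N ((PP/NP)/S)\PP S (NP/N)/NP NP N
CKY chart[0,7] = {N/(N\PP), NP/(NP\PP), PP, PP/(PP\PP), S/(S\PP)}; S ∉ chart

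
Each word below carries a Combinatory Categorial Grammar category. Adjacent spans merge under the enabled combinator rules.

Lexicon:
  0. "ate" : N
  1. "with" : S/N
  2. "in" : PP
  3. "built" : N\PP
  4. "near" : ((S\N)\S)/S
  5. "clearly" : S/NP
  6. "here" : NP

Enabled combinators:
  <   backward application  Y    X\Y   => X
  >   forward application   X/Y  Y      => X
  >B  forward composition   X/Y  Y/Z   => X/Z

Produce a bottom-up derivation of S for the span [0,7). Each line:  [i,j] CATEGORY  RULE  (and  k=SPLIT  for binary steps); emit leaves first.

[0,7] S   <
  [0,1] "ate" : N
  [1,7] S\N   <
    [1,4] S   >
      [1,2] "with" : S/N
      [2,4] N   <
        [2,3] "in" : PP
        [3,4] "built" : N\PP
    [4,7] (S\N)\S   >
      [4,5] "near" : ((S\N)\S)/S
      [5,7] S   >
        [5,6] "clearly" : S/NP
        [6,7] "here" : NP

[0,1] N  lex  "ate"
[1,2] S/N  lex  "with"
[2,3] PP  lex  "in"
[3,4] N\PP  lex  "built"
[2,4] N  <  k=3
[1,4] S  >  k=2
[4,5] ((S\N)\S)/S  lex  "near"
[5,6] S/NP  lex  "clearly"
[6,7] NP  lex  "here"
[5,7] S  >  k=6
[4,7] (S\N)\S  >  k=5
[1,7] S\N  <  k=4
[0,7] S  <  k=1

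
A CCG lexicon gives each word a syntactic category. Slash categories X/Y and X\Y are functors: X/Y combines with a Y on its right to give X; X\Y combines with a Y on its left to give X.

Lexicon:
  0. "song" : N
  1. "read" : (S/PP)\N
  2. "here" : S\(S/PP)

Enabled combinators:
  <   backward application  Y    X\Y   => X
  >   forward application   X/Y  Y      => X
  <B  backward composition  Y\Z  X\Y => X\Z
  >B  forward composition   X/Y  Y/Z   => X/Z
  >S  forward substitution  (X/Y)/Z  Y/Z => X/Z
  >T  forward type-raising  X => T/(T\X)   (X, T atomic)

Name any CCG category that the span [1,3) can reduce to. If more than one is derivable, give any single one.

S\N

[0,3] S   <
  [0,1] "song" : N
  [1,3] S\N   <B
    [1,2] "read" : (S/PP)\N
    [2,3] "here" : S\(S/PP)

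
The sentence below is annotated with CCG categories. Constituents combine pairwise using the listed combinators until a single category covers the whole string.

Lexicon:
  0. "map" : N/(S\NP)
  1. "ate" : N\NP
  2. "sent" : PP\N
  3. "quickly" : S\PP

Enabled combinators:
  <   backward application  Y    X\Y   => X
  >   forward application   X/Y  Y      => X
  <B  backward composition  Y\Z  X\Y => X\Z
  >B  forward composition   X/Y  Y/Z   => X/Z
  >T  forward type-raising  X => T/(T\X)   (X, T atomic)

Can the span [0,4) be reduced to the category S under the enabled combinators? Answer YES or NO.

N/(S\NP) N\NP PP\N S\PP
CKY chart[0,4] = {N, N/(N\N), NP/(NP\N), PP/(PP\N), S/(S\N)}; S ∉ chart

NO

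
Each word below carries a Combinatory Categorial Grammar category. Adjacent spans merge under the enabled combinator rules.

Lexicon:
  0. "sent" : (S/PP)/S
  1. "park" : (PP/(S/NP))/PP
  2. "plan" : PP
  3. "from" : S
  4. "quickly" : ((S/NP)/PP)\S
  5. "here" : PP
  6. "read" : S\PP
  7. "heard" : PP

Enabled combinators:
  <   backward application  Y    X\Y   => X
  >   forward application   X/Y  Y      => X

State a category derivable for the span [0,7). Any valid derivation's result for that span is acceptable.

S/PP

[0,8] S   >
  [0,7] S/PP   >
    [0,1] "sent" : (S/PP)/S
    [1,7] S   <
      [1,6] PP   >
        [1,3] PP/(S/NP)   >
          [1,2] "park" : (PP/(S/NP))/PP
          [2,3] "plan" : PP
        [3,6] S/NP   >
          [3,5] (S/NP)/PP   <
            [3,4] "from" : S
            [4,5] "quickly" : ((S/NP)/PP)\S
          [5,6] "here" : PP
      [6,7] "read" : S\PP
  [7,8] "heard" : PP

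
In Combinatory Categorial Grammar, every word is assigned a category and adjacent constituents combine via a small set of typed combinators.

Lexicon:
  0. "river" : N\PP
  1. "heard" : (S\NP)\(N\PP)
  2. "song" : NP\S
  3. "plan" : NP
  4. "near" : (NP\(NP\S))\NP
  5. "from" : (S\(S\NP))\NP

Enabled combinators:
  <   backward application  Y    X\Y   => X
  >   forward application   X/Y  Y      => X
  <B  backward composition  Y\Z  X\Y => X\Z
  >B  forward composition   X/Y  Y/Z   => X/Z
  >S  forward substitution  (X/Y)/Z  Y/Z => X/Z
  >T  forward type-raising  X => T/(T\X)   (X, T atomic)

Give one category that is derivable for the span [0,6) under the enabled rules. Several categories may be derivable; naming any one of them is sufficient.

S

[0,6] S   <
  [0,2] S\NP   <
    [0,1] "river" : N\PP
    [1,2] "heard" : (S\NP)\(N\PP)
  [2,6] S\(S\NP)   <
    [2,5] NP   <
      [2,3] "song" : NP\S
      [3,5] NP\(NP\S)   <
        [3,4] "plan" : NP
        [4,5] "near" : (NP\(NP\S))\NP
    [5,6] "from" : (S\(S\NP))\NP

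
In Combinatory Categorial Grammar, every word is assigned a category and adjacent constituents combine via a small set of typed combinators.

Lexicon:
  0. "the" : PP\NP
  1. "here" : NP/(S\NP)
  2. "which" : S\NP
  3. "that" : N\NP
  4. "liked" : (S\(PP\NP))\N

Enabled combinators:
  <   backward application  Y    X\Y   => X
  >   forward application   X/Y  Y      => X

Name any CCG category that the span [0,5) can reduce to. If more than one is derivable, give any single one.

S

[0,5] S   <
  [0,1] "the" : PP\NP
  [1,5] S\(PP\NP)   <
    [1,4] N   <
      [1,3] NP   >
        [1,2] "here" : NP/(S\NP)
        [2,3] "which" : S\NP
      [3,4] "that" : N\NP
    [4,5] "liked" : (S\(PP\NP))\N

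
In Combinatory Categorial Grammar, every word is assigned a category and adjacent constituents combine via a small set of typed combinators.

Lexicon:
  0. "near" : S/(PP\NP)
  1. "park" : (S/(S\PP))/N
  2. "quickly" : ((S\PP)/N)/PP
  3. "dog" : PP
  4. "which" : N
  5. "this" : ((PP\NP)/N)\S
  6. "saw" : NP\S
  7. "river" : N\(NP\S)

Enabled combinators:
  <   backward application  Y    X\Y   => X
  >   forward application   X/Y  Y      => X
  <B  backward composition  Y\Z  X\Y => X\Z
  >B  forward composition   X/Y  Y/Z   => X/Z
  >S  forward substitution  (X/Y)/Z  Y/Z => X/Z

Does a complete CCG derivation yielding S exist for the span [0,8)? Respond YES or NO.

[0,8] S   >
  [0,6] S/N   >B
    [0,1] "near" : S/(PP\NP)
    [1,6] (PP\NP)/N   <
      [1,5] S   >
        [1,4] S/N   >S
          [1,2] "park" : (S/(S\PP))/N
          [2,4] (S\PP)/N   >
            [2,3] "quickly" : ((S\PP)/N)/PP
            [3,4] "dog" : PP
        [4,5] "which" : N
      [5,6] "this" : ((PP\NP)/N)\S
  [6,8] N   <
    [6,7] "saw" : NP\S
    [7,8] "river" : N\(NP\S)

YES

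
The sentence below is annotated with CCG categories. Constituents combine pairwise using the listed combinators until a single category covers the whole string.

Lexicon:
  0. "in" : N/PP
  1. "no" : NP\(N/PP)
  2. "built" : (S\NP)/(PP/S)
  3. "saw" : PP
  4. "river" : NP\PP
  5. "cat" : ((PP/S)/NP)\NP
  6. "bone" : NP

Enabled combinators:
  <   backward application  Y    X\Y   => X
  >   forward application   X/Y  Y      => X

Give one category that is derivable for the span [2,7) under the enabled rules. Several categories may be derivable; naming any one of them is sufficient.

S\NP

[0,7] S   <
  [0,2] NP   <
    [0,1] "in" : N/PP
    [1,2] "no" : NP\(N/PP)
  [2,7] S\NP   >
    [2,3] "built" : (S\NP)/(PP/S)
    [3,7] PP/S   >
      [3,6] (PP/S)/NP   <
        [3,5] NP   <
          [3,4] "saw" : PP
          [4,5] "river" : NP\PP
        [5,6] "cat" : ((PP/S)/NP)\NP
      [6,7] "bone" : NP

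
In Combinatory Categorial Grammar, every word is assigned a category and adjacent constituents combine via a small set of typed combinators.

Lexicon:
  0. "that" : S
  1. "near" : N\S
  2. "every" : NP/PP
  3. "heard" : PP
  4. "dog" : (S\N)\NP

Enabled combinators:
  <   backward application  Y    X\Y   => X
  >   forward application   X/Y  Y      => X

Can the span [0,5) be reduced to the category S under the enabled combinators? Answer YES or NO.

[0,5] S   <
  [0,2] N   <
    [0,1] "that" : S
    [1,2] "near" : N\S
  [2,5] S\N   <
    [2,4] NP   >
      [2,3] "every" : NP/PP
      [3,4] "heard" : PP
    [4,5] "dog" : (S\N)\NP

YES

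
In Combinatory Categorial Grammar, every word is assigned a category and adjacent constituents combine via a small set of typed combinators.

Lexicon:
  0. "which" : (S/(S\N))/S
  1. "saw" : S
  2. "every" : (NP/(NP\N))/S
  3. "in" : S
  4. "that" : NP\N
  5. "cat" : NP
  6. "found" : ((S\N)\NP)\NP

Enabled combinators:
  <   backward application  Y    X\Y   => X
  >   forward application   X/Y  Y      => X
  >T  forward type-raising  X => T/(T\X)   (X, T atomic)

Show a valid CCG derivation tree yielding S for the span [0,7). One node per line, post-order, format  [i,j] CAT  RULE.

[0,1] (S/(S\N))/S  lex  "which"
[1,2] S  lex  "saw"
[0,2] S/(S\N)  >  k=1
[2,3] (NP/(NP\N))/S  lex  "every"
[3,4] S  lex  "in"
[2,4] NP/(NP\N)  >  k=3
[4,5] NP\N  lex  "that"
[2,5] NP  >  k=4
[5,6] NP  lex  "cat"
[6,7] ((S\N)\NP)\NP  lex  "found"
[5,7] (S\N)\NP  <  k=6
[2,7] S\N  <  k=5
[0,7] S  >  k=2

[0,7] S   >
  [0,2] S/(S\N)   >
    [0,1] "which" : (S/(S\N))/S
    [1,2] "saw" : S
  [2,7] S\N   <
    [2,5] NP   >
      [2,4] NP/(NP\N)   >
        [2,3] "every" : (NP/(NP\N))/S
        [3,4] "in" : S
      [4,5] "that" : NP\N
    [5,7] (S\N)\NP   <
      [5,6] "cat" : NP
      [6,7] "found" : ((S\N)\NP)\NP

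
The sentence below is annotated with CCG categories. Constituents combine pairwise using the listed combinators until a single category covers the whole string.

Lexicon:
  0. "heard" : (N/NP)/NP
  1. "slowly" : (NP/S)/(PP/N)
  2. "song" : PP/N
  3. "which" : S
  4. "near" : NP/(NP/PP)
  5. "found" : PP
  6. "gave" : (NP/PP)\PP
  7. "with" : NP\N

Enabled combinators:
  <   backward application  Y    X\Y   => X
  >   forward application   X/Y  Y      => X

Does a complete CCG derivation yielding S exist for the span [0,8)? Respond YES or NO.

(N/NP)/NP (NP/S)/(PP/N) PP/N S NP/(NP/PP) PP (NP/PP)\PP NP\N
CKY chart[0,8] = {NP}; S ∉ chart

NO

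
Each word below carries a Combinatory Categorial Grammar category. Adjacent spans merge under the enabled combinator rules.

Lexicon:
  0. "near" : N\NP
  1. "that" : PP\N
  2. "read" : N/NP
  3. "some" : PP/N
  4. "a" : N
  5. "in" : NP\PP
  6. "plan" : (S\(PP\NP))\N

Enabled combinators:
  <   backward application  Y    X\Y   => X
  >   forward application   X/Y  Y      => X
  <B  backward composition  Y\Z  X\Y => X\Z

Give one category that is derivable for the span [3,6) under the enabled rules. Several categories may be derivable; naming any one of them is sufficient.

NP

[0,7] S   <
  [0,2] PP\NP   <B
    [0,1] "near" : N\NP
    [1,2] "that" : PP\N
  [2,7] S\(PP\NP)   <
    [2,6] N   >
      [2,3] "read" : N/NP
      [3,6] NP   <
        [3,5] PP   >
          [3,4] "some" : PP/N
          [4,5] "a" : N
        [5,6] "in" : NP\PP
    [6,7] "plan" : (S\(PP\NP))\N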